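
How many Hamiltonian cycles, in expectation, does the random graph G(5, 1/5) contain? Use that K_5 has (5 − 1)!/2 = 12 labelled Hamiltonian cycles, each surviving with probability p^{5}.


K_5 has (5 − 1)!/2 = 12 labelled Hamiltonian cycles.
For each such Hamiltonian cycle H, let X_H = 1 if all 5 edges of H are present in G. Then P[X_H = 1] = p^{5} = (1/5)^{5} = 1/3125.
Summing the indicators: E[X] = Σ_H E[X_H] = 12 · p^{5} = 12 · 1/3125 = 12/3125.
Numerically: E[X] ≈ 0.00384.

E[X] = 12 · (1/5)^{5} = 12/3125 ≈ 0.00384.


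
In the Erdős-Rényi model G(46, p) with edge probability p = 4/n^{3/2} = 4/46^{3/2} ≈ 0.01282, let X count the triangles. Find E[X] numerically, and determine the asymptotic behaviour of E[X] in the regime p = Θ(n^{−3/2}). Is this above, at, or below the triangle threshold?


Number of potential triangles: C(46, 3) = 15180.
Each occurs with probability p³ ≈ (0.01282)³ ≈ 2.107510e-06.
By linearity: E[X] = C(46, 3)·p³ ≈ 15180 · 2.107510e-06 ≈ 0.0320.
Since α = 3/2 > 1, p = c/n^{3/2} = o(1/n) is below the triangle threshold p ~ 1/n. Asymptotically E[X] ~ (c³/6)·n^{3(1−α)} = (4³/6)·n^{-1.5} → 0, so by Markov's inequality G has no triangles w.h.p.

E[X] ≈ 0.0320; in regime p = Θ(1/n^{3/2}) E[X] tends to 0 (below the triangle threshold p ~ 1/n).


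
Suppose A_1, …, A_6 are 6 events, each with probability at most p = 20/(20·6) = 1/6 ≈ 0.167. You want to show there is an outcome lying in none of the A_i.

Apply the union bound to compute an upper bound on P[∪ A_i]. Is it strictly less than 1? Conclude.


Union bound: P[∪_{i=1}^{6} A_i] ≤ Σ_i P[A_i] ≤ 6·p = 6·(1/6) = 1.
Numerically: 1 ≈ 1.000.
Is 1 < 1? NO.
Since the bound 1 is ≥ 1, the union bound is uninformative here; it does NOT by itself certify existence.

6·p = 1 ≈ 1.000; existence NOT certified by the union bound.


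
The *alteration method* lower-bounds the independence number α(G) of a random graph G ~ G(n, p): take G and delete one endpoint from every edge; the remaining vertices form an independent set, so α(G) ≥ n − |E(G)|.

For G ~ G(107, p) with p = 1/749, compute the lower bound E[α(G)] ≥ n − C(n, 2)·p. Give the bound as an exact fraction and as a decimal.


E[|E(G)|] = C(107, 2)·p = 5671 · (1/749) = 53/7.
E[α(G)] ≥ n − E[|E(G)|] = 107 − 53/7 = 696/7.
Numerically: ≈ 99.42857.
(This is only a lower bound; the true E[α(G)] may be larger.)

E[α(G)] ≥ 696/7 ≈ 99.42857.


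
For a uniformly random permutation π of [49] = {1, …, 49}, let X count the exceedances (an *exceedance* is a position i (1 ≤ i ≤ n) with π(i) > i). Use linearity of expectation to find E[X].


Write X = Σ_{i=1}^{49} X_i, where X_i = 1_{π(i) > i}.
For each fixed i, π(i) is uniform over {1, …, 49} (marginal of a uniform permutation), so P[π(i) > i] = (n − i)/n. Summing: Σ_{i=1}^{49} (n − i)/n = (0 + 1 + … + 48)/49 = 49(49 − 1)/(2·49) = (49 − 1)/2.
Hence E[X] = Σ_{i=1}^{49} (49 − i)/49 = 24 ≈ 24.0000.

E[X] = 24 = 24.0000.


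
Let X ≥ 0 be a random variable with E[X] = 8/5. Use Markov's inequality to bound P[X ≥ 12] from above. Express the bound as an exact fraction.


μ = E[X] = 8/5, a = 12.
Markov: P[X ≥ 12] ≤ μ/a = (8/5)/12 = 2/15.
Numerically: ≈ 0.1333.
(Since a = 12 > μ = 1.6000, the bound 2/15 is < 1 and informative.)

P[X ≥ 12] ≤ 2/15 ≈ 0.1333.


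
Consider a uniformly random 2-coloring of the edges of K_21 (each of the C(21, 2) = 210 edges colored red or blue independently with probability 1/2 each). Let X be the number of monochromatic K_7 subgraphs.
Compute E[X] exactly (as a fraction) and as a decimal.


Let X = Σ_S X_S over the C(21, 7) = 116280 subsets S of size 7, where X_S = 1 if the K_7 on S is monochromatic.
For a fixed S, the K_7 on S has C(7, 2) = 21 edges. P[all 21 edges red] = (1/2)^21, and likewise for blue, so P[monochromatic] = 2·(1/2)^21 = 2^{1 − 21} = 1/1048576.
By linearity: E[X] = C(21, 7) · 2^{1 − 21} = 116280 · 1/1048576 = 14535/131072.
Numerically: E[X] ≈ 0.1109.

E[X] = C(21,7)·2^(1−C(7,2)) = 14535/131072 ≈ 0.1109.


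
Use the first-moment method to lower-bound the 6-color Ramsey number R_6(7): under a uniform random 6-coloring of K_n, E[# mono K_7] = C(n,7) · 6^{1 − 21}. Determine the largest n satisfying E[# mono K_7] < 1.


We need C(n, 7) · 6^{1 − 21} < 1, i.e. C(n, 7) < 6^{21 − 1} = 3656158440062976.
Check values of n near the boundary:
  n = 562: C(562, 7) = 3384017972944752; 3384017972944752 < 3656158440062976? YES
  n = 563: C(563, 7) = 3426622515769596; 3426622515769596 < 3656158440062976? YES
  n = 564: C(564, 7) = 3469685994423792; 3469685994423792 < 3656158440062976? YES
  n = 565: C(565, 7) = 3513212521235560; 3513212521235560 < 3656158440062976? YES
  n = 566: C(566, 7) = 3557206237959440; 3557206237959440 < 3656158440062976? YES
  n = 567: C(567, 7) = 3601671315933933; 3601671315933933 < 3656158440062976? YES
  n = 568: C(568, 7) = 3646611956239704; 3646611956239704 < 3656158440062976? YES
  n = 569: C(569, 7) = 3692032389858348; 3692032389858348 < 3656158440062976? NO
The largest n with C(n, 7) < 3656158440062976 is n = 568 (where E[X] = 16882462760369/16926659444736 ≈ 0.99739). Hence R_6(7) > 568, i.e. R_6(7) ≥ 569.

Largest n = 568; hence R_6(7) > 568.


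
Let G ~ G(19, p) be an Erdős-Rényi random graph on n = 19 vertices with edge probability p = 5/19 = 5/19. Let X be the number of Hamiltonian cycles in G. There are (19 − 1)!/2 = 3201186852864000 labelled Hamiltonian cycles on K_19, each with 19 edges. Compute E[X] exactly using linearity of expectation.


K_19 has (19 − 1)!/2 = 3201186852864000 labelled Hamiltonian cycles.
For each such Hamiltonian cycle H, let X_H = 1 if all 19 edges of H are present in G. Then P[X_H = 1] = p^{19} = (5/19)^{19} = 19073486328125/1978419655660313589123979.
By linearity: E[X] = Σ_H E[X_H] = 3201186852864000 · p^{19} = 3201186852864000 · 19073486328125/1978419655660313589123979 = 61057793671875000000000000000/1978419655660313589123979.
Numerically: E[X] ≈ 30862.

E[X] = 3201186852864000 · (5/19)^{19} = 61057793671875000000000000000/1978419655660313589123979 ≈ 30862.


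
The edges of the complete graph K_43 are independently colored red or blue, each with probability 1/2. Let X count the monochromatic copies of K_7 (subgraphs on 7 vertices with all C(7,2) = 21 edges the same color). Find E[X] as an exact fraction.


Let X = Σ_S X_S over the C(43, 7) = 32224114 subsets S of size 7, where X_S = 1 if the K_7 on S is monochromatic.
For a fixed S, the K_7 on S has C(7, 2) = 21 edges. P[all 21 edges red] = (1/2)^21, and likewise for blue, so P[monochromatic] = 2·(1/2)^21 = 2^{1 − 21} = 1/1048576.
Summing: E[X] = C(43, 7) · 2^{1 − 21} = 32224114 · 1/1048576 = 16112057/524288.
Numerically: E[X] ≈ 30.731.

E[X] = C(43,7)·2^(1−C(7,2)) = 16112057/524288 ≈ 30.731.


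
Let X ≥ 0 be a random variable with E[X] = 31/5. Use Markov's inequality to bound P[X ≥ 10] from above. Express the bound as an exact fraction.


μ = E[X] = 31/5, a = 10.
Markov: P[X ≥ 10] ≤ μ/a = (31/5)/10 = 31/50.
Numerically: ≈ 0.62000.
(Since a = 10 > μ = 6.20000, the bound 31/50 is < 1 and informative.)

P[X ≥ 10] ≤ 31/50 ≈ 0.62000.


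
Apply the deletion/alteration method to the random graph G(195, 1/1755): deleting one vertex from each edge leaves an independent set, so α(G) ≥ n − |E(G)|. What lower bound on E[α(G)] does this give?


E[|E(G)|] = C(195, 2)·p = 18915 · (1/1755) = 97/9.
E[α(G)] ≥ n − E[|E(G)|] = 195 − 97/9 = 1658/9.
Numerically: ≈ 184.222.
(This is only a lower bound; the true E[α(G)] may be larger.)

E[α(G)] ≥ 1658/9 ≈ 184.222.


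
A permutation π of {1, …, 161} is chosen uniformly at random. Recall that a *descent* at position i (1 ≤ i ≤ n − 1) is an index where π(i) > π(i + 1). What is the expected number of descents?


Write X = Σ X_I over i = 1, …, 160, with X_I the indicator of one descent.
There are 160 indicators.
For each fixed i, the pair (π(i), π(i+1)) is a uniformly random ordered pair of distinct values from {1, …, 161}; by symmetry P[π(i) > π(i+1)] = 1/2.
By linearity: E[X] = 160 · (1/2) = (161 − 1) · (1/2) = 80 ≈ 80.0000.

E[X] = 80 = 80.0000.


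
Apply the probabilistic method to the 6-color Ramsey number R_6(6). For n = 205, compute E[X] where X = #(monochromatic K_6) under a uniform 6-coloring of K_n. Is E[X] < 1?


E[X] = C(205, 6) · 6^{1 − 15} = 95746959700 · 6^{−14} = 95746959700/78364164096.
As a reduced fraction: E[X] = 23936739925/19591041024 ≈ 1.222.
Is E[X] < 1? NO.
Since E[X] ≥ 1, the first-moment bound is inconclusive at n = 205; it does NOT by itself certify R_6(6) > 205.

E[X] = 23936739925/19591041024 ≈ 1.222; E[X] ≥ 1; first-moment method inconclusive here.


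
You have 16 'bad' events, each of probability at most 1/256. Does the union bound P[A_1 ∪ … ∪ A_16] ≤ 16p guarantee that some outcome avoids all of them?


Union bound: P[∪_{i=1}^{16} A_i] ≤ Σ_i P[A_i] ≤ 16·p = 16·(1/256) = 1/16.
Numerically: 1/16 ≈ 0.062.
Is 1/16 < 1? YES.
Since P[∪ A_i] ≤ 1/16 < 1, the complement has P[∩ A_i^c] ≥ 1 − 1/16 = 15/16 > 0, so some outcome avoids every A_i.

16·p = 1/16 ≈ 0.062; existence CERTIFIED by the union bound.


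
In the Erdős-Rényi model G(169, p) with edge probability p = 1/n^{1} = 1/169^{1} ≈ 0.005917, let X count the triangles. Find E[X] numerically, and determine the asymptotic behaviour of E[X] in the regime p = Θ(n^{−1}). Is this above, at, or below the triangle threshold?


Number of potential triangles: C(169, 3) = 790244.
Each occurs with probability p³ ≈ (0.005917)³ ≈ 2.071762e-07.
By linearity: E[X] = C(169, 3)·p³ ≈ 790244 · 2.071762e-07 ≈ 0.1637.
Here α = 1, so p = 1/n is exactly at the triangle threshold p ~ 1/n. Asymptotically E[X] → c³/6 = 1³/6 = 1/6 ≈ 0.1667, a bounded constant. In this regime the triangle count is asymptotically Poisson(c³/6).

E[X] ≈ 0.1637; in regime p = Θ(1/n^{1}) E[X] stays bounded (at the triangle threshold p ~ 1/n).


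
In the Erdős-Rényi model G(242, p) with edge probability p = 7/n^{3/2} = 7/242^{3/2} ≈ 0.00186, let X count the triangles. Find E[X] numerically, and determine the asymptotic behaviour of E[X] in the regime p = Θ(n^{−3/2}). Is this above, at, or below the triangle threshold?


Number of potential triangles: C(242, 3) = 2332880.
Each occurs with probability p³ ≈ (0.00186)³ ≈ 6.42873e-09.
By linearity: E[X] = C(242, 3)·p³ ≈ 2332880 · 6.42873e-09 ≈ 0.015.
Since α = 3/2 > 1, p = c/n^{3/2} = o(1/n) is below the triangle threshold p ~ 1/n. Asymptotically E[X] ~ (c³/6)·n^{3(1−α)} = (7³/6)·n^{-1.5} → 0, so by Markov's inequality G has no triangles w.h.p.

E[X] ≈ 0.015; in regime p = Θ(1/n^{3/2}) E[X] tends to 0 (below the triangle threshold p ~ 1/n).


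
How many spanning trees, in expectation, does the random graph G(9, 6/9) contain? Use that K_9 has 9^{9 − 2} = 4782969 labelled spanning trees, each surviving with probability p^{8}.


K_9 has 9^{9 − 2} = 4782969 labelled spanning trees.
For each such spanning tree H, let X_H = 1 if all 8 edges of H are present in G. Then P[X_H = 1] = p^{8} = (2/3)^{8} = 256/6561.
By linearity: E[X] = Σ_H E[X_H] = 4782969 · p^{8} = 4782969 · 256/6561 = 186624.
Numerically: E[X] ≈ 1.866e+05.

E[X] = 4782969 · (2/3)^{8} = 186624 ≈ 1.866e+05.


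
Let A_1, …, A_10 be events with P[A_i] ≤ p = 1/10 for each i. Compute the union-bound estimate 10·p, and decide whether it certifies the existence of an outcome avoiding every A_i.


Union bound: P[∪_{i=1}^{10} A_i] ≤ Σ_i P[A_i] ≤ 10·p = 10·(1/10) = 1.
Numerically: 1 ≈ 1.000000.
Is 1 < 1? NO.
Since the bound 1 is ≥ 1, the union bound is uninformative here; it does NOT by itself certify existence.

10·p = 1 ≈ 1.000000; existence NOT certified by the union bound.


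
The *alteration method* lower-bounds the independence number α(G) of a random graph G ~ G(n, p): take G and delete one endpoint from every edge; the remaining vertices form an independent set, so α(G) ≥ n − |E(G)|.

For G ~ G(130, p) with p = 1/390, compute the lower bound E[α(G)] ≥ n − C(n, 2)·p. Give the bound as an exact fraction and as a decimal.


E[|E(G)|] = C(130, 2)·p = 8385 · (1/390) = 43/2.
E[α(G)] ≥ n − E[|E(G)|] = 130 − 43/2 = 217/2.
Numerically: ≈ 108.500.
(This is only a lower bound; the true E[α(G)] may be larger.)

E[α(G)] ≥ 217/2 ≈ 108.500.


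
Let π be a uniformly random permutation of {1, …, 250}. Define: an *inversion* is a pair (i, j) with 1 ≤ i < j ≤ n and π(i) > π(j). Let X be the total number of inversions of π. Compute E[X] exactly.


Write X = Σ X_I over the C(250, 2) = 31125 pairs i < j, with X_I the indicator of one inversion.
There are 31125 indicators.
For each fixed pair i < j, the values π(i) and π(j) are two distinct elements of {1, …, 250} in uniformly random order; by symmetry P[π(i) > π(j)] = 1/2.
By linearity: E[X] = 31125 · (1/2) = C(250, 2) · (1/2) = 31125/2 = 31125/2 ≈ 15562.50000.

E[X] = 31125/2 = 15562.50000.


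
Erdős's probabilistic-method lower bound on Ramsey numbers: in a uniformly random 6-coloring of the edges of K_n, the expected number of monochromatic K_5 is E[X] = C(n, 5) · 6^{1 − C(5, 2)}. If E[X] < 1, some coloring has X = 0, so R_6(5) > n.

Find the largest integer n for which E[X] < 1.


We need C(n, 5) · 6^{1 − 10} < 1, i.e. C(n, 5) < 6^{10 − 1} = 10077696.
Check values of n near the boundary:
  n = 61: C(61, 5) = 5949147; 5949147 < 10077696? YES
  n = 62: C(62, 5) = 6471002; 6471002 < 10077696? YES
  n = 63: C(63, 5) = 7028847; 7028847 < 10077696? YES
  n = 64: C(64, 5) = 7624512; 7624512 < 10077696? YES
  n = 65: C(65, 5) = 8259888; 8259888 < 10077696? YES
  n = 66: C(66, 5) = 8936928; 8936928 < 10077696? YES
  n = 67: C(67, 5) = 9657648; 9657648 < 10077696? YES
  n = 68: C(68, 5) = 10424128; 10424128 < 10077696? NO
  n = 69: C(69, 5) = 11238513; 11238513 < 10077696? NO
  n = 70: C(70, 5) = 12103014; 12103014 < 10077696? NO
The largest n with C(n, 5) < 10077696 is n = 67 (where E[X] = 67067/69984 ≈ 0.958). Hence R_6(5) > 67, i.e. R_6(5) ≥ 68.

Largest n = 67; hence R_6(5) > 67.


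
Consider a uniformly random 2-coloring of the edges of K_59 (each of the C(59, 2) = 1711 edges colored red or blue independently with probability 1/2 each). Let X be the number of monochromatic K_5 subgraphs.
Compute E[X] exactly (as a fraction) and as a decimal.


Let X = Σ_S X_S over the C(59, 5) = 5006386 subsets S of size 5, where X_S = 1 if the K_5 on S is monochromatic.
For a fixed S, the K_5 on S has C(5, 2) = 10 edges. P[all 10 edges red] = (1/2)^10, and likewise for blue, so P[monochromatic] = 2·(1/2)^10 = 2^{1 − 10} = 1/512.
Summing: E[X] = C(59, 5) · 2^{1 − 10} = 5006386 · 1/512 = 2503193/256.
Numerically: E[X] ≈ 9778.09766.

E[X] = C(59,5)·2^(1−C(5,2)) = 2503193/256 ≈ 9778.09766.


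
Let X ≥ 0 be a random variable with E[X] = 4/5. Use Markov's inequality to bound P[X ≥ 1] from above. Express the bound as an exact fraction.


μ = E[X] = 4/5, a = 1.
Markov: P[X ≥ 1] ≤ μ/a = (4/5)/1 = 4/5.
Numerically: ≈ 0.800000.
(Since a = 1 > μ = 0.800000, the bound 4/5 is < 1 and informative.)

P[X ≥ 1] ≤ 4/5 ≈ 0.800000.


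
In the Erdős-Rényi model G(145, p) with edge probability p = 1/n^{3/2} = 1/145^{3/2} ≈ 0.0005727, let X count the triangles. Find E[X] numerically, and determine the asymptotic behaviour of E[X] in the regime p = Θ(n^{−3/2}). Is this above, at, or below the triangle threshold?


Number of potential triangles: C(145, 3) = 497640.
Each occurs with probability p³ ≈ (0.0005727)³ ≈ 1.878642e-10.
By linearity: E[X] = C(145, 3)·p³ ≈ 497640 · 1.878642e-10 ≈ 0.0001.
Since α = 3/2 > 1, p = c/n^{3/2} = o(1/n) is below the triangle threshold p ~ 1/n. Asymptotically E[X] ~ (c³/6)·n^{3(1−α)} = (1³/6)·n^{-1.5} → 0, so by Markov's inequality G has no triangles w.h.p.

E[X] ≈ 0.0001; in regime p = Θ(1/n^{3/2}) E[X] tends to 0 (below the triangle threshold p ~ 1/n).


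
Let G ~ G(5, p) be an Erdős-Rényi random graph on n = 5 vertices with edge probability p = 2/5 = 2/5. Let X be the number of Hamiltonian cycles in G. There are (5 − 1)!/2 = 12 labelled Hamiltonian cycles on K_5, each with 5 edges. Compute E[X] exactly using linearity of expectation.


K_5 has (5 − 1)!/2 = 12 labelled Hamiltonian cycles.
For each such Hamiltonian cycle H, let X_H = 1 if all 5 edges of H are present in G. Then P[X_H = 1] = p^{5} = (2/5)^{5} = 32/3125.
Summing the indicators: E[X] = Σ_H E[X_H] = 12 · p^{5} = 12 · 32/3125 = 384/3125.
Numerically: E[X] ≈ 0.12288.

E[X] = 12 · (2/5)^{5} = 384/3125 ≈ 0.12288.


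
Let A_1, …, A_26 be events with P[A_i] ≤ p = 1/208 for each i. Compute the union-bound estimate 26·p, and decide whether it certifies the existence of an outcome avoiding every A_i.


Union bound: P[∪_{i=1}^{26} A_i] ≤ Σ_i P[A_i] ≤ 26·p = 26·(1/208) = 1/8.
Numerically: 1/8 ≈ 0.1250000.
Is 1/8 < 1? YES.
Since P[∪ A_i] ≤ 1/8 < 1, the complement has P[∩ A_i^c] ≥ 1 − 1/8 = 7/8 > 0, so some outcome avoids every A_i.

26·p = 1/8 ≈ 0.1250000; existence CERTIFIED by the union bound.


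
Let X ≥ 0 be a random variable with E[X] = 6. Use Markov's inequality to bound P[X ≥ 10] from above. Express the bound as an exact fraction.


μ = E[X] = 6, a = 10.
Markov: P[X ≥ 10] ≤ μ/a = (6)/10 = 3/5.
Numerically: ≈ 0.60000.
(Since a = 10 > μ = 6.00000, the bound 3/5 is < 1 and informative.)

P[X ≥ 10] ≤ 3/5 ≈ 0.60000.


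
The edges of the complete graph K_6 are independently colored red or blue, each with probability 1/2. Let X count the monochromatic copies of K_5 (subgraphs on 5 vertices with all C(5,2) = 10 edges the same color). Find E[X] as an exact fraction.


Let X = Σ_S X_S over the C(6, 5) = 6 subsets S of size 5, where X_S = 1 if the K_5 on S is monochromatic.
For a fixed S, the K_5 on S has C(5, 2) = 10 edges. P[all 10 edges red] = (1/2)^10, and likewise for blue, so P[monochromatic] = 2·(1/2)^10 = 2^{1 − 10} = 1/512.
Summing: E[X] = C(6, 5) · 2^{1 − 10} = 6 · 1/512 = 3/256.
Numerically: E[X] ≈ 0.0117.

E[X] = C(6,5)·2^(1−C(5,2)) = 3/256 ≈ 0.0117.


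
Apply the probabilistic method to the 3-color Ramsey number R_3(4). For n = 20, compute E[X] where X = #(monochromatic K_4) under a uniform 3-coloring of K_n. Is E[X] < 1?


E[X] = C(20, 4) · 3^{1 − 6} = 4845 · 3^{−5} = 4845/243.
As a reduced fraction: E[X] = 1615/81 ≈ 19.9383.
Is E[X] < 1? NO.
Since E[X] ≥ 1, the first-moment bound is inconclusive at n = 20; it does NOT by itself certify R_3(4) > 20.

E[X] = 1615/81 ≈ 19.9383; E[X] ≥ 1; first-moment method inconclusive here.


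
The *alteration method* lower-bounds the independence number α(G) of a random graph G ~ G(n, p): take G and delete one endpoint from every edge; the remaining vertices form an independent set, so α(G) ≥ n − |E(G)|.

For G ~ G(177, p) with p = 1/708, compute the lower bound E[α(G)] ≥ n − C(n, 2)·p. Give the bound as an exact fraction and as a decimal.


E[|E(G)|] = C(177, 2)·p = 15576 · (1/708) = 22.
E[α(G)] ≥ n − E[|E(G)|] = 177 − 22 = 155.
Numerically: ≈ 155.000.
(This is only a lower bound; the true E[α(G)] may be larger.)

E[α(G)] ≥ 155 ≈ 155.000.


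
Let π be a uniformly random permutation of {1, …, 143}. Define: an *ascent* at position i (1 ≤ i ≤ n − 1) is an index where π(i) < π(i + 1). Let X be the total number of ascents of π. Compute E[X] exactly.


Write X = Σ X_I over i = 1, …, 142, with X_I the indicator of one ascent.
There are 142 indicators.
For each fixed i, the pair (π(i), π(i+1)) is a uniformly random ordered pair of distinct values from {1, …, 143}; by symmetry P[π(i) < π(i+1)] = 1/2.
By linearity: E[X] = 142 · (1/2) = (143 − 1) · (1/2) = 71 ≈ 71.0000.

E[X] = 71 = 71.0000.


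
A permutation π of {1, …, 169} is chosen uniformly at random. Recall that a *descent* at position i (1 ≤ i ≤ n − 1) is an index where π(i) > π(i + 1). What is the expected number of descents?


Write X = Σ X_I over i = 1, …, 168, with X_I the indicator of one descent.
There are 168 indicators.
For each fixed i, the pair (π(i), π(i+1)) is a uniformly random ordered pair of distinct values from {1, …, 169}; by symmetry P[π(i) > π(i+1)] = 1/2.
By linearity: E[X] = 168 · (1/2) = (169 − 1) · (1/2) = 84 ≈ 84.0000.

E[X] = 84 = 84.0000.


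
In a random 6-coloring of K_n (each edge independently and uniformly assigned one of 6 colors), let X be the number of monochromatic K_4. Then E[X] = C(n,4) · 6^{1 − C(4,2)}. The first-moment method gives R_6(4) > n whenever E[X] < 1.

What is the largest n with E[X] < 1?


We need C(n, 4) · 6^{1 − 6} < 1, i.e. C(n, 4) < 6^{6 − 1} = 7776.
Check values of n near the boundary:
  n = 21: C(21, 4) = 5985; 5985 < 7776? YES
  n = 22: C(22, 4) = 7315; 7315 < 7776? YES
  n = 23: C(23, 4) = 8855; 8855 < 7776? NO
The largest n with C(n, 4) < 7776 is n = 22 (where E[X] = 7315/7776 ≈ 0.9407150). Hence R_6(4) > 22, i.e. R_6(4) ≥ 23.

Largest n = 22; hence R_6(4) > 22.


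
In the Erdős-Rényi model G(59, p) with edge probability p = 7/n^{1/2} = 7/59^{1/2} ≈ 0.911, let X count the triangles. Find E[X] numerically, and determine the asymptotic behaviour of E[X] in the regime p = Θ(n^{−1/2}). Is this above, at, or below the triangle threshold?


Number of potential triangles: C(59, 3) = 32509.
Each occurs with probability p³ ≈ (0.911)³ ≈ 7.56861e-01.
By linearity: E[X] = C(59, 3)·p³ ≈ 32509 · 7.56861e-01 ≈ 24604.793.
Since α = 1/2 < 1, p = c/n^{1/2} ≫ 1/n is above the triangle threshold p ~ 1/n. Asymptotically E[X] ~ (c³/6)·n^{3(1−α)} = (7³/6)·n^{1.5} → ∞; triangles are abundant w.h.p.

E[X] ≈ 24604.793; in regime p = Θ(1/n^{1/2}) E[X] diverges (above the triangle threshold p ~ 1/n).


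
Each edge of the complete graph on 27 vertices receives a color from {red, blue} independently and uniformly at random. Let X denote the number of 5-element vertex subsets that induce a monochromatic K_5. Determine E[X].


Let X = Σ_S X_S over the C(27, 5) = 80730 subsets S of size 5, where X_S = 1 if the K_5 on S is monochromatic.
For a fixed S, the K_5 on S has C(5, 2) = 10 edges. P[all 10 edges red] = (1/2)^10, and likewise for blue, so P[monochromatic] = 2·(1/2)^10 = 2^{1 − 10} = 1/512.
Summing: E[X] = C(27, 5) · 2^{1 − 10} = 80730 · 1/512 = 40365/256.
Numerically: E[X] ≈ 157.6758.

E[X] = C(27,5)·2^(1−C(5,2)) = 40365/256 ≈ 157.6758.


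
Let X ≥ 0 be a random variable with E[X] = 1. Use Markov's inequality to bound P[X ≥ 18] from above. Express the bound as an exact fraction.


μ = E[X] = 1, a = 18.
Markov: P[X ≥ 18] ≤ μ/a = (1)/18 = 1/18.
Numerically: ≈ 0.055556.
(Since a = 18 > μ = 1.000000, the bound 1/18 is < 1 and informative.)

P[X ≥ 18] ≤ 1/18 ≈ 0.055556.


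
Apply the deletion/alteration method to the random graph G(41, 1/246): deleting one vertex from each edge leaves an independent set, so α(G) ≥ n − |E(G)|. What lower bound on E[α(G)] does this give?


E[|E(G)|] = C(41, 2)·p = 820 · (1/246) = 10/3.
E[α(G)] ≥ n − E[|E(G)|] = 41 − 10/3 = 113/3.
Numerically: ≈ 37.667.
(This is only a lower bound; the true E[α(G)] may be larger.)

E[α(G)] ≥ 113/3 ≈ 37.667.


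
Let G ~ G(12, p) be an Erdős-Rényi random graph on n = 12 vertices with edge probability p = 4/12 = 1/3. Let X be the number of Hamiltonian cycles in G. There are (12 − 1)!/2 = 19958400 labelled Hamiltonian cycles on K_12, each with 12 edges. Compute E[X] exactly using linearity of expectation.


K_12 has (12 − 1)!/2 = 19958400 labelled Hamiltonian cycles.
For each such Hamiltonian cycle H, let X_H = 1 if all 12 edges of H are present in G. Then P[X_H = 1] = p^{12} = (1/3)^{12} = 1/531441.
By linearity of expectation: E[X] = Σ_H E[X_H] = 19958400 · p^{12} = 19958400 · 1/531441 = 246400/6561.
Numerically: E[X] ≈ 37.56.

E[X] = 19958400 · (1/3)^{12} = 246400/6561 ≈ 37.56.


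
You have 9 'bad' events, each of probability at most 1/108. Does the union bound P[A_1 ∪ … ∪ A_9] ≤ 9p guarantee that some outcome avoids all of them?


Union bound: P[∪_{i=1}^{9} A_i] ≤ Σ_i P[A_i] ≤ 9·p = 9·(1/108) = 1/12.
Numerically: 1/12 ≈ 0.083.
Is 1/12 < 1? YES.
Since P[∪ A_i] ≤ 1/12 < 1, the complement has P[∩ A_i^c] ≥ 1 − 1/12 = 11/12 > 0, so some outcome avoids every A_i.

9·p = 1/12 ≈ 0.083; existence CERTIFIED by the union bound.


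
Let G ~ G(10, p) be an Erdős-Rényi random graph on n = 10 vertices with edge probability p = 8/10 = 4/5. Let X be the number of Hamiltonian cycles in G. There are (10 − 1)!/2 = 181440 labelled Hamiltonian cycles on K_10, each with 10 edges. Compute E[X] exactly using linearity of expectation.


K_10 has (10 − 1)!/2 = 181440 labelled Hamiltonian cycles.
For each such Hamiltonian cycle H, let X_H = 1 if all 10 edges of H are present in G. Then P[X_H = 1] = p^{10} = (4/5)^{10} = 1048576/9765625.
By linearity: E[X] = Σ_H E[X_H] = 181440 · p^{10} = 181440 · 1048576/9765625 = 38050725888/1953125.
Numerically: E[X] ≈ 19482.

E[X] = 181440 · (4/5)^{10} = 38050725888/1953125 ≈ 19482.


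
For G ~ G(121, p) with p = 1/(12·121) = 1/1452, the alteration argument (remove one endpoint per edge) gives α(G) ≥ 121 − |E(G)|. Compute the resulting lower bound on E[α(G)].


E[|E(G)|] = C(121, 2)·p = 7260 · (1/1452) = 5.
E[α(G)] ≥ n − E[|E(G)|] = 121 − 5 = 116.
Numerically: ≈ 116.00000.
(This is only a lower bound; the true E[α(G)] may be larger.)

E[α(G)] ≥ 116 ≈ 116.00000.


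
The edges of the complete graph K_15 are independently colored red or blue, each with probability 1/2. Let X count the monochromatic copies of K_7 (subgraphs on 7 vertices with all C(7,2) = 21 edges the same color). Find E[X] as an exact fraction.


Let X = Σ_S X_S over the C(15, 7) = 6435 subsets S of size 7, where X_S = 1 if the K_7 on S is monochromatic.
For a fixed S, the K_7 on S has C(7, 2) = 21 edges. P[all 21 edges red] = (1/2)^21, and likewise for blue, so P[monochromatic] = 2·(1/2)^21 = 2^{1 − 21} = 1/1048576.
By linearity of expectation: E[X] = C(15, 7) · 2^{1 − 21} = 6435 · 1/1048576 = 6435/1048576.
Numerically: E[X] ≈ 0.006137.

E[X] = C(15,7)·2^(1−C(7,2)) = 6435/1048576 ≈ 0.006137.


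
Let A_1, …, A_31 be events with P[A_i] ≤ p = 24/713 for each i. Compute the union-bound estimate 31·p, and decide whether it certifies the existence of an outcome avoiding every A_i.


Union bound: P[∪_{i=1}^{31} A_i] ≤ Σ_i P[A_i] ≤ 31·p = 31·(24/713) = 24/23.
Numerically: 24/23 ≈ 1.043478.
Is 24/23 < 1? NO.
Since the bound 24/23 is ≥ 1, the union bound is uninformative here; it does NOT by itself certify existence.

31·p = 24/23 ≈ 1.043478; existence NOT certified by the union bound.


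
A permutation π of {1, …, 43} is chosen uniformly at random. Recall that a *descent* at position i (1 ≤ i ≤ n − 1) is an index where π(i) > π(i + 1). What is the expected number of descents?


Write X = Σ X_I over i = 1, …, 42, with X_I the indicator of one descent.
There are 42 indicators.
For each fixed i, the pair (π(i), π(i+1)) is a uniformly random ordered pair of distinct values from {1, …, 43}; by symmetry P[π(i) > π(i+1)] = 1/2.
By linearity: E[X] = 42 · (1/2) = (43 − 1) · (1/2) = 21 ≈ 21.0000.

E[X] = 21 = 21.0000.


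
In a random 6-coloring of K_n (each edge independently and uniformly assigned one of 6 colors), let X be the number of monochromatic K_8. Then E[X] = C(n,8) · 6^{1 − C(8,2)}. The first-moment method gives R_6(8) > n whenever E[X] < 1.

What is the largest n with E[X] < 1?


We need C(n, 8) · 6^{1 − 28} < 1, i.e. C(n, 8) < 6^{28 − 1} = 1023490369077469249536.
Check values of n near the boundary:
  n = 1591: C(1591, 8) = 1000427749141189953870; 1000427749141189953870 < 1023490369077469249536? YES
  n = 1592: C(1592, 8) = 1005480414540892933435; 1005480414540892933435 < 1023490369077469249536? YES
  n = 1593: C(1593, 8) = 1010555394551193970323; 1010555394551193970323 < 1023490369077469249536? YES
  n = 1594: C(1594, 8) = 1015652773590544255167; 1015652773590544255167 < 1023490369077469249536? YES
  n = 1595: C(1595, 8) = 1020772636343363633895; 1020772636343363633895 < 1023490369077469249536? YES
  n = 1596: C(1596, 8) = 1025915067760710553965; 1025915067760710553965 < 1023490369077469249536? NO
The largest n with C(n, 8) < 1023490369077469249536 is n = 1595 (where E[X] = 113419181815929292655/113721152119718805504 ≈ 0.997345). Hence R_6(8) > 1595, i.e. R_6(8) ≥ 1596.

Largest n = 1595; hence R_6(8) > 1595.


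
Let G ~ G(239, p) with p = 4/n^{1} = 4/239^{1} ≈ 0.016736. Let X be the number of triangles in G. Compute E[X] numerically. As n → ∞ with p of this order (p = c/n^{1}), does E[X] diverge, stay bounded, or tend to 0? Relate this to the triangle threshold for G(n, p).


Number of potential triangles: C(239, 3) = 2246839.
Each occurs with probability p³ ≈ (0.016736)³ ≈ 4.6879856e-06.
By linearity: E[X] = C(239, 3)·p³ ≈ 2246839 · 4.6879856e-06 ≈ 10.53315.
Here α = 1, so p = 4/n is exactly at the triangle threshold p ~ 1/n. Asymptotically E[X] → c³/6 = 4³/6 = 32/3 ≈ 10.66667, a bounded constant. In this regime the triangle count is asymptotically Poisson(c³/6).

E[X] ≈ 10.53315; in regime p = Θ(1/n^{1}) E[X] stays bounded (at the triangle threshold p ~ 1/n).


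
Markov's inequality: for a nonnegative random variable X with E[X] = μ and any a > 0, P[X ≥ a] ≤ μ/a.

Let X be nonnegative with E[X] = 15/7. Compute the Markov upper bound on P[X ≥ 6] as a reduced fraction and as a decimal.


μ = E[X] = 15/7, a = 6.
Markov: P[X ≥ 6] ≤ μ/a = (15/7)/6 = 5/14.
Numerically: ≈ 0.357.
(Since a = 6 > μ = 2.143, the bound 5/14 is < 1 and informative.)

P[X ≥ 6] ≤ 5/14 ≈ 0.357.


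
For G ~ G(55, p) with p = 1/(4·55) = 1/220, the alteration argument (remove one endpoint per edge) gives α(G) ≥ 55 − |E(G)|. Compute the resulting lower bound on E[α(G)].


E[|E(G)|] = C(55, 2)·p = 1485 · (1/220) = 27/4.
E[α(G)] ≥ n − E[|E(G)|] = 55 − 27/4 = 193/4.
Numerically: ≈ 48.250.
(This is only a lower bound; the true E[α(G)] may be larger.)

E[α(G)] ≥ 193/4 ≈ 48.250.


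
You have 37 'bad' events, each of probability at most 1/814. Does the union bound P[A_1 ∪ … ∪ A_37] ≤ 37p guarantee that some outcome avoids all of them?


Union bound: P[∪_{i=1}^{37} A_i] ≤ Σ_i P[A_i] ≤ 37·p = 37·(1/814) = 1/22.
Numerically: 1/22 ≈ 0.04545.
Is 1/22 < 1? YES.
Since P[∪ A_i] ≤ 1/22 < 1, the complement has P[∩ A_i^c] ≥ 1 − 1/22 = 21/22 > 0, so some outcome avoids every A_i.

37·p = 1/22 ≈ 0.04545; existence CERTIFIED by the union bound.


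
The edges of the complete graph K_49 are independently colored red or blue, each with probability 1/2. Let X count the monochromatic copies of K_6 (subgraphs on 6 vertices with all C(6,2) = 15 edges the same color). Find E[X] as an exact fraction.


Let X = Σ_S X_S over the C(49, 6) = 13983816 subsets S of size 6, where X_S = 1 if the K_6 on S is monochromatic.
For a fixed S, the K_6 on S has C(6, 2) = 15 edges. P[all 15 edges red] = (1/2)^15, and likewise for blue, so P[monochromatic] = 2·(1/2)^15 = 2^{1 − 15} = 1/16384.
By linearity: E[X] = C(49, 6) · 2^{1 − 15} = 13983816 · 1/16384 = 1747977/2048.
Numerically: E[X] ≈ 853.504395.

E[X] = C(49,6)·2^(1−C(6,2)) = 1747977/2048 ≈ 853.504395.


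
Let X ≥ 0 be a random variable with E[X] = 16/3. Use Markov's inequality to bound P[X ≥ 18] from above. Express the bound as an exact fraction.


μ = E[X] = 16/3, a = 18.
Markov: P[X ≥ 18] ≤ μ/a = (16/3)/18 = 8/27.
Numerically: ≈ 0.296.
(Since a = 18 > μ = 5.333, the bound 8/27 is < 1 and informative.)

P[X ≥ 18] ≤ 8/27 ≈ 0.296.


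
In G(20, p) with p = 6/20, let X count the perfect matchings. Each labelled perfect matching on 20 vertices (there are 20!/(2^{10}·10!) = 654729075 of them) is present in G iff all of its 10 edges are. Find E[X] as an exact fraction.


K_20 has 20!/(2^{10}·10!) = 654729075 labelled perfect matchings.
For each such perfect matching H, let X_H = 1 if all 10 edges of H are present in G. Then P[X_H = 1] = p^{10} = (3/10)^{10} = 59049/10000000000.
By linearity: E[X] = Σ_H E[X_H] = 654729075 · p^{10} = 654729075 · 59049/10000000000 = 1546443885987/400000000.
Numerically: E[X] ≈ 3866.11.

E[X] = 654729075 · (3/10)^{10} = 1546443885987/400000000 ≈ 3866.11.


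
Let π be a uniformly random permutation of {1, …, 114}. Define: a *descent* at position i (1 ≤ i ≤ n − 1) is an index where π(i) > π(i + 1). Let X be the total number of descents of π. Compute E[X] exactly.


Write X = Σ X_I over i = 1, …, 113, with X_I the indicator of one descent.
There are 113 indicators.
For each fixed i, the pair (π(i), π(i+1)) is a uniformly random ordered pair of distinct values from {1, …, 114}; by symmetry P[π(i) > π(i+1)] = 1/2.
By linearity: E[X] = 113 · (1/2) = (114 − 1) · (1/2) = 113/2 ≈ 56.5000.

E[X] = 113/2 = 56.5000.


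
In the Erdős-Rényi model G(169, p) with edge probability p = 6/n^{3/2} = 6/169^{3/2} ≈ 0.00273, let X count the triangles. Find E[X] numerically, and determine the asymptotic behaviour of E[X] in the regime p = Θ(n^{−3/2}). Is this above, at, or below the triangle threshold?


Number of potential triangles: C(169, 3) = 790244.
Each occurs with probability p³ ≈ (0.00273)³ ≈ 2.03687e-08.
By linearity: E[X] = C(169, 3)·p³ ≈ 790244 · 2.03687e-08 ≈ 0.016.
Since α = 3/2 > 1, p = c/n^{3/2} = o(1/n) is below the triangle threshold p ~ 1/n. Asymptotically E[X] ~ (c³/6)·n^{3(1−α)} = (6³/6)·n^{-1.5} → 0, so by Markov's inequality G has no triangles w.h.p.

E[X] ≈ 0.016; in regime p = Θ(1/n^{3/2}) E[X] tends to 0 (below the triangle threshold p ~ 1/n).


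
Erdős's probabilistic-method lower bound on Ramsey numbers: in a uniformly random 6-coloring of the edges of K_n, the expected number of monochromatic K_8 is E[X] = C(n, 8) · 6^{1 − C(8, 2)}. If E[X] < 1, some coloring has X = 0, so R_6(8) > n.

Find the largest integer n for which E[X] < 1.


We need C(n, 8) · 6^{1 − 28} < 1, i.e. C(n, 8) < 6^{28 − 1} = 1023490369077469249536.
Check values of n near the boundary:
  n = 1591: C(1591, 8) = 1000427749141189953870; 1000427749141189953870 < 1023490369077469249536? YES
  n = 1592: C(1592, 8) = 1005480414540892933435; 1005480414540892933435 < 1023490369077469249536? YES
  n = 1593: C(1593, 8) = 1010555394551193970323; 1010555394551193970323 < 1023490369077469249536? YES
  n = 1594: C(1594, 8) = 1015652773590544255167; 1015652773590544255167 < 1023490369077469249536? YES
  n = 1595: C(1595, 8) = 1020772636343363633895; 1020772636343363633895 < 1023490369077469249536? YES
  n = 1596: C(1596, 8) = 1025915067760710553965; 1025915067760710553965 < 1023490369077469249536? NO
  n = 1597: C(1597, 8) = 1031080153060953275445; 1031080153060953275445 < 1023490369077469249536? NO
  n = 1598: C(1598, 8) = 1036267977730442348529; 1036267977730442348529 < 1023490369077469249536? NO
The largest n with C(n, 8) < 1023490369077469249536 is n = 1595 (where E[X] = 113419181815929292655/113721152119718805504 ≈ 0.99734). Hence R_6(8) > 1595, i.e. R_6(8) ≥ 1596.

Largest n = 1595; hence R_6(8) > 1595.


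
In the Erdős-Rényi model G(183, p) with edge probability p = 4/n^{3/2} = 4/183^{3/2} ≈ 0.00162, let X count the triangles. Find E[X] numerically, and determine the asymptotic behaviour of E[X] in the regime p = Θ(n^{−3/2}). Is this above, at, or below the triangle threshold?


Number of potential triangles: C(183, 3) = 1004731.
Each occurs with probability p³ ≈ (0.00162)³ ≈ 4.21842e-09.
By linearity: E[X] = C(183, 3)·p³ ≈ 1004731 · 4.21842e-09 ≈ 0.004.
Since α = 3/2 > 1, p = c/n^{3/2} = o(1/n) is below the triangle threshold p ~ 1/n. Asymptotically E[X] ~ (c³/6)·n^{3(1−α)} = (4³/6)·n^{-1.5} → 0, so by Markov's inequality G has no triangles w.h.p.

E[X] ≈ 0.004; in regime p = Θ(1/n^{3/2}) E[X] tends to 0 (below the triangle threshold p ~ 1/n).


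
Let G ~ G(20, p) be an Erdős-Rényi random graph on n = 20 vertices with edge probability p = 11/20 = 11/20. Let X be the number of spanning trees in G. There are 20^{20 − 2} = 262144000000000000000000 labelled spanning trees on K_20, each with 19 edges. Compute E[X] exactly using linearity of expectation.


K_20 has 20^{20 − 2} = 262144000000000000000000 labelled spanning trees.
For each such spanning tree H, let X_H = 1 if all 19 edges of H are present in G. Then P[X_H = 1] = p^{19} = (11/20)^{19} = 61159090448414546291/5242880000000000000000000.
Summing the indicators: E[X] = Σ_H E[X_H] = 262144000000000000000000 · p^{19} = 262144000000000000000000 · 61159090448414546291/5242880000000000000000000 = 61159090448414546291/20.
Numerically: E[X] ≈ 3.058e+18.

E[X] = 262144000000000000000000 · (11/20)^{19} = 61159090448414546291/20 ≈ 3.058e+18.


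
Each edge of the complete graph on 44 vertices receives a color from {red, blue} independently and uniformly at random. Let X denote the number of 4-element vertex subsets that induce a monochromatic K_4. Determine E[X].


Let X = Σ_S X_S over the C(44, 4) = 135751 subsets S of size 4, where X_S = 1 if the K_4 on S is monochromatic.
For a fixed S, the K_4 on S has C(4, 2) = 6 edges. P[all 6 edges red] = (1/2)^6, and likewise for blue, so P[monochromatic] = 2·(1/2)^6 = 2^{1 − 6} = 1/32.
By linearity of expectation: E[X] = C(44, 4) · 2^{1 − 6} = 135751 · 1/32 = 135751/32.
Numerically: E[X] ≈ 4242.218750.

E[X] = C(44,4)·2^(1−C(4,2)) = 135751/32 ≈ 4242.218750.


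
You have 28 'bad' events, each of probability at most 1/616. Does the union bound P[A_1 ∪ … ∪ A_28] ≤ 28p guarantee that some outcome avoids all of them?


Union bound: P[∪_{i=1}^{28} A_i] ≤ Σ_i P[A_i] ≤ 28·p = 28·(1/616) = 1/22.
Numerically: 1/22 ≈ 0.04545.
Is 1/22 < 1? YES.
Since P[∪ A_i] ≤ 1/22 < 1, the complement has P[∩ A_i^c] ≥ 1 − 1/22 = 21/22 > 0, so some outcome avoids every A_i.

28·p = 1/22 ≈ 0.04545; existence CERTIFIED by the union bound.


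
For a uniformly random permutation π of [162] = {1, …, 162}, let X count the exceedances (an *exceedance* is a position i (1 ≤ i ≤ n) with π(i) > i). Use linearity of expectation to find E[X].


Write X = Σ_{i=1}^{162} X_i, where X_i = 1_{π(i) > i}.
For each fixed i, π(i) is uniform over {1, …, 162} (marginal of a uniform permutation), so P[π(i) > i] = (n − i)/n. Summing: Σ_{i=1}^{162} (n − i)/n = (0 + 1 + … + 161)/162 = 162(162 − 1)/(2·162) = (162 − 1)/2.
Hence E[X] = Σ_{i=1}^{162} (162 − i)/162 = 161/2 ≈ 80.5000.

E[X] = 161/2 = 80.5000.


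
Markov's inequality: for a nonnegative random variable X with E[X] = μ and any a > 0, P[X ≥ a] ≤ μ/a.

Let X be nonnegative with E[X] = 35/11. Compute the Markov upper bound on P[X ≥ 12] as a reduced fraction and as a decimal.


μ = E[X] = 35/11, a = 12.
Markov: P[X ≥ 12] ≤ μ/a = (35/11)/12 = 35/132.
Numerically: ≈ 0.2652.
(Since a = 12 > μ = 3.1818, the bound 35/132 is < 1 and informative.)

P[X ≥ 12] ≤ 35/132 ≈ 0.2652.


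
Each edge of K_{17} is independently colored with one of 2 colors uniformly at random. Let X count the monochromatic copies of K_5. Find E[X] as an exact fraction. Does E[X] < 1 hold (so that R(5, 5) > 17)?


E[X] = C(17, 5) · 2^{1 − 10} = 6188 · 2^{−9} = 6188/512.
As a reduced fraction: E[X] = 1547/128 ≈ 12.08594.
Is E[X] < 1? NO.
Since E[X] ≥ 1, the first-moment bound is inconclusive at n = 17; it does NOT by itself certify R(5, 5) > 17.

E[X] = 1547/128 ≈ 12.08594; E[X] ≥ 1; first-moment method inconclusive here.


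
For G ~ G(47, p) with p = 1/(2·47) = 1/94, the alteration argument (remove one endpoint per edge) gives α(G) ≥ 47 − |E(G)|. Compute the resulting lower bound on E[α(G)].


E[|E(G)|] = C(47, 2)·p = 1081 · (1/94) = 23/2.
E[α(G)] ≥ n − E[|E(G)|] = 47 − 23/2 = 71/2.
Numerically: ≈ 35.500000.
(This is only a lower bound; the true E[α(G)] may be larger.)

E[α(G)] ≥ 71/2 ≈ 35.500000.
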